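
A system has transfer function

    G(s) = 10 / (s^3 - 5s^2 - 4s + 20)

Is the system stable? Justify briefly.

unstable

The denominator s^3 - 5s^2 - 4s + 20 factors as (s + 2)(s - 2)(s - 5), giving poles at s = -2, 2, 5.
Since the pole(s) at s = 2, 5 lie in the right half-plane, the system is unstable.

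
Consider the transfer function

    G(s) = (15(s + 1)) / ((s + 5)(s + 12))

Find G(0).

At s = 0 each factor (s + a) contributes a and each (s^2 + bs + c) contributes c.
G(0) = 15·(1) / ((5) · (12)) = 15/60 = 1/4.

G(0) = 1/4 ≈ 0.2500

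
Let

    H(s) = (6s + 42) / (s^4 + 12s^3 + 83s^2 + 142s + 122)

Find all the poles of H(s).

s = -1 + j, -1 - j, -5 + 6j, -5 - 6j

The poles are the roots of the denominator s^4 + 12s^3 + 83s^2 + 142s + 122 = 0.
No real roots exist; factor into two real quadratics: (s^2 + 2s + 2)(s^2 + 10s + 61) = 0.
Each quadratic gives a conjugate pair via the quadratic formula.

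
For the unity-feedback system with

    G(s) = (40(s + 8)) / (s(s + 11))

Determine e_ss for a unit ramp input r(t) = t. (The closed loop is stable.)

G(s) has one pole at the origin.
This is a Type 1 system. Kv = lim_{s→0} s·G(s) = 320/11.
e_ss = 1/Kv = 1/(320/11) = 11/320 ≈ 0.03438.

e_ss = 0.03438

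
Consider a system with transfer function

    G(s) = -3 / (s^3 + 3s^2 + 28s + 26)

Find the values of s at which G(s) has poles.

s = -1 + 5j, -1 - 5j, -1

The poles are the roots of the denominator s^3 + 3s^2 + 28s + 26 = 0.
Trying s = -1: the polynomial evaluates to 0, so (s + 1) is a factor.
Dividing out leaves s^2 + 2s + 26 = 0.
The quadratic formula then gives s = -1 ± 5j.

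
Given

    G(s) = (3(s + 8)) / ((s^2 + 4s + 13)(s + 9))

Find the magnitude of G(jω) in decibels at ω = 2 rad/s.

Substitute s = j2: numerator = 24 + j6, denominator = 65 + j90.
|G(j2)| = |24 + j6| / |65 + j90| = 24.739 / 111.02 ≈ 0.2228.
In decibels: 20·log₁₀(0.2228) ≈ -13.0 dB.

|G(j2)|_dB ≈ -13.0 dB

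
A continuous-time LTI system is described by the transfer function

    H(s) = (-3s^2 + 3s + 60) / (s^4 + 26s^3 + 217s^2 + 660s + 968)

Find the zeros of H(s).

Set the numerator to zero: -3s^2 + 3s + 60 = 0, i.e. -3·(s^2 - s - 20) = 0.
Factoring: (s - 5)(s + 4) = 0.

s = 5, -4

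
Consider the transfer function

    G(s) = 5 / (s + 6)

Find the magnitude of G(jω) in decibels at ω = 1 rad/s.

|G(j1)|_dB ≈ -1.70 dB

Substitute s = j1: numerator = 5, denominator = 6 + j1.
|G(j1)| = |5| / |6 + j1| = 5 / 6.0828 ≈ 0.8220.
In decibels: 20·log₁₀(0.8220) ≈ -1.70 dB.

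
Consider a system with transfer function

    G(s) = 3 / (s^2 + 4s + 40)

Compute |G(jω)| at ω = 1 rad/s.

Substitute s = j1: numerator = 3, denominator = 39 + j4.
|G(j1)| = |3| / |39 + j4| = 3 / 39.205 ≈ 0.07652.

|G(j1)| ≈ 0.07652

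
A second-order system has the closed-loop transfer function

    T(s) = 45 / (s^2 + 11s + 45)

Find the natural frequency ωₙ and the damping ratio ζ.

ωₙ ≈ 6.708 rad/s, ζ ≈ 0.8199

Compare the denominator to the standard form s^2 + 2ζωₙs + ωₙ².
ωₙ² = 45, so ωₙ = √45 ≈ 6.708 rad/s.
2ζωₙ = 11, so ζ = 11/(2·√45) ≈ 0.8199.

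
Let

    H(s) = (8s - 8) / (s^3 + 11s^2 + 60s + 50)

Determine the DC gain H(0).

H(0) = -4/25 ≈ -0.1600

Set s = 0: H(0) = (-8) / (50) = -4/25.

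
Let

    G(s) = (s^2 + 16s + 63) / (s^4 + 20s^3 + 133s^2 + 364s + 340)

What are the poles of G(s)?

s = -4 + j, -4 - j, -2, -10

The poles are the roots of the denominator s^4 + 20s^3 + 133s^2 + 364s + 340 = 0.
Trying s = -2: the polynomial evaluates to 0, so (s + 2) is a factor.
Dividing out leaves s^3 + 18s^2 + 97s + 170 = 0.
This factors further as (s^2 + 8s + 17)(s + 10) = 0.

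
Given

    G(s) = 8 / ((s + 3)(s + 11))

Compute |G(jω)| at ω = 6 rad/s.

|G(j6)| ≈ 0.09518

Substitute s = j6: numerator = 8, denominator = -3 + j84.
|G(j6)| = |8| / |-3 + j84| = 8 / 84.054 ≈ 0.09518.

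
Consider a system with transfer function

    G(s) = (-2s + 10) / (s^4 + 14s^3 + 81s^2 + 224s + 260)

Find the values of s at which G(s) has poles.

s = -4 + 2j, -4 - 2j, -3 + 2j, -3 - 2j

The poles are the roots of the denominator s^4 + 14s^3 + 81s^2 + 224s + 260 = 0.
No real roots exist; factor into two real quadratics: (s^2 + 8s + 20)(s^2 + 6s + 13) = 0.
Each quadratic gives a conjugate pair via the quadratic formula.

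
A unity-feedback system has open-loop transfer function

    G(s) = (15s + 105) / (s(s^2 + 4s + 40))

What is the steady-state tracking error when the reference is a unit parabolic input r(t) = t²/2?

e_ss = ∞

G(s) has one pole at the origin.
This is a Type 1 system; Ka = lim_{s→0} s^2·G(s) = 0, so the steady-state error for a parabola input is infinite.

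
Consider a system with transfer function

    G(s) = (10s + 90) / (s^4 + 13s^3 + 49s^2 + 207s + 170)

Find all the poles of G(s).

The poles are the roots of the denominator s^4 + 13s^3 + 49s^2 + 207s + 170 = 0.
Trying s = -1: the polynomial evaluates to 0, so (s + 1) is a factor.
Dividing out leaves s^3 + 12s^2 + 37s + 170 = 0.
This factors further as (s^2 + 2s + 17)(s + 10) = 0.

s = -1 ± 4j, -1, -10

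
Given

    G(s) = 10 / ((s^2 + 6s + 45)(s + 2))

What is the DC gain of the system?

At s = 0 each factor (s + a) contributes a and each (s^2 + bs + c) contributes c.
G(0) = 10·1 / ((45) · (2)) = 10/90 = 1/9.

G(0) = 1/9 ≈ 0.1111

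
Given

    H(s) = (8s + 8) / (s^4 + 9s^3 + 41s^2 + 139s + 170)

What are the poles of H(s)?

s = -5, -2, -1 ± 4j

The poles are the roots of the denominator s^4 + 9s^3 + 41s^2 + 139s + 170 = 0.
Trying s = -5: the polynomial evaluates to 0, so (s + 5) is a factor.
Dividing out leaves s^3 + 4s^2 + 21s + 34 = 0.
This factors further as (s + 2)(s^2 + 2s + 17) = 0.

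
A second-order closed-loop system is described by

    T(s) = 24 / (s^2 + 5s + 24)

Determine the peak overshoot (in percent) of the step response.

Comparing s^2 + 5s + 24 to s^2 + 2ζωₙs + ωₙ²: ωₙ = √24 ≈ 4.899 rad/s and ζ = 5/(2·√24) ≈ 0.5103.
%OS = 100·exp(−πζ/√(1−ζ²)) = 100·exp(−π·0.5103/√(1−0.5103²)) ≈ 15.5%.

%OS ≈ 15.5%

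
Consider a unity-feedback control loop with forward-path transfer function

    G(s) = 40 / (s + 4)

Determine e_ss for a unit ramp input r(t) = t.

G(s) has no poles at the origin.
This is a Type 0 system; Kv = lim_{s→0} s·G(s) = 0, so the steady-state error for a ramp input is infinite.

e_ss = ∞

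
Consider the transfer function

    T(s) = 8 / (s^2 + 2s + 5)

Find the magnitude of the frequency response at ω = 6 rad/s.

Substitute s = j6: numerator = 8, denominator = -31 + j12.
|T(j6)| = |8| / |-31 + j12| = 8 / 33.242 ≈ 0.2407.

|T(j6)| ≈ 0.2407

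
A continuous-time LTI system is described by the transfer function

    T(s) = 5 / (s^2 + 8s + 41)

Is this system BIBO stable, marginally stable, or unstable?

stable

The denominator s^2 + 8s + 41 factors as (s^2 + 8s + 41), giving poles at s = -4 + 5j, -4 - 5j.
Since all poles lie strictly in the left half-plane, the system is stable.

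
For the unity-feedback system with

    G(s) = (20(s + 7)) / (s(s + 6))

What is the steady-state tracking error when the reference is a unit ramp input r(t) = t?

G(s) has one pole at the origin.
This is a Type 1 system. Kv = lim_{s→0} s·G(s) = 140/6 = 70/3.
e_ss = 1/Kv = 1/(70/3) = 3/70 ≈ 0.04286.

e_ss = 0.04286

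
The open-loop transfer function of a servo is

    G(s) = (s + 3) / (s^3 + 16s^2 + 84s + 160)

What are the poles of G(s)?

s = -4 + 2j, -4 - 2j, -8

The poles are the roots of the denominator s^3 + 16s^2 + 84s + 160 = 0.
Trying s = -8: the polynomial evaluates to 0, so (s + 8) is a factor.
Dividing out leaves s^2 + 8s + 20 = 0.
The quadratic formula then gives s = -4 ± 2j.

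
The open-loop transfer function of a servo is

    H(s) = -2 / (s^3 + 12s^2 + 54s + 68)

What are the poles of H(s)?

The poles are the roots of the denominator s^3 + 12s^2 + 54s + 68 = 0.
Trying s = -2: the polynomial evaluates to 0, so (s + 2) is a factor.
Dividing out leaves s^2 + 10s + 34 = 0.
The quadratic formula then gives s = -5 ± 3j.

s = -5 + 3j, -5 - 3j, -2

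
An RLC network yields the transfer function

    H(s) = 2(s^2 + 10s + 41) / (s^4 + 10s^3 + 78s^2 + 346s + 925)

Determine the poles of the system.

s = -4 ± 3j, -1 ± 6j

The poles are the roots of the denominator s^4 + 10s^3 + 78s^2 + 346s + 925 = 0.
No real roots exist; factor into two real quadratics: (s^2 + 8s + 25)(s^2 + 2s + 37) = 0.
Each quadratic gives a conjugate pair via the quadratic formula.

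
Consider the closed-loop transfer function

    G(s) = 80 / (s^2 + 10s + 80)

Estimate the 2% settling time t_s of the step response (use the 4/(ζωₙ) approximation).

Comparing s^2 + 10s + 80 to s^2 + 2ζωₙs + ωₙ²: ωₙ = √80 ≈ 8.944 rad/s and ζ = 10/(2·√80) ≈ 0.5590.
ζωₙ = 10/2 = 5, so t_s ≈ 4/(ζωₙ) = 4/5 = 0.8000 s.

t_s ≈ 0.8000 s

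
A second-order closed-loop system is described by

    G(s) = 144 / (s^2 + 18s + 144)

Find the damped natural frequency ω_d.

Comparing s^2 + 18s + 144 to s^2 + 2ζωₙs + ωₙ²: ωₙ = 12 rad/s and ζ = 18/(2·12) = 0.75.
ζωₙ = 18/2 = 9, so ω_d = ωₙ√(1−ζ²) = √(ωₙ² − (ζωₙ)²) = √(144 − 9²) = √63 ≈ 7.937 rad/s.

ω_d ≈ 7.937 rad/s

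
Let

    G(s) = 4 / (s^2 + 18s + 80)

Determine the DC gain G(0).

G(0) = 1/20 ≈ 0.05000

Set s = 0: G(0) = (4) / (80) = 1/20.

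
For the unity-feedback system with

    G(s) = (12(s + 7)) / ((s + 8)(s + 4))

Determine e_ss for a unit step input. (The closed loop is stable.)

G(s) has no poles at the origin.
This is a Type 0 system. Kp = lim_{s→0} G(s) = 84/32 = 21/8.
e_ss = 1/(1 + Kp) = 1/(1 + 21/8) = 8/29 ≈ 0.2759.

e_ss = 0.2759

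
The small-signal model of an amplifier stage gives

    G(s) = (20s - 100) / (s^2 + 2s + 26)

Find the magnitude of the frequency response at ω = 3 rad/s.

|G(j3)| ≈ 6.469

Substitute s = j3: numerator = -100 + j60, denominator = 17 + j6.
|G(j3)| = |-100 + j60| / |17 + j6| = 116.62 / 18.028 ≈ 6.469.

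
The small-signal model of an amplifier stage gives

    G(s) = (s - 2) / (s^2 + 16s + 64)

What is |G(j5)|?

|G(j5)| ≈ 0.06051

Substitute s = j5: numerator = -2 + j5, denominator = 39 + j80.
|G(j5)| = |-2 + j5| / |39 + j80| = 5.3852 / 89 ≈ 0.06051.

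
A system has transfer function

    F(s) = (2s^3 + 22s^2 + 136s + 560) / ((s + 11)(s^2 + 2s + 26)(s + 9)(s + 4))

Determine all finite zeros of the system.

Set the numerator to zero: 2s^3 + 22s^2 + 136s + 560 = 0, i.e. 2·(s^3 + 11s^2 + 68s + 280) = 0.
Factoring: (s + 7)(s^2 + 4s + 40) = 0.

s = -7, -2 ± 6j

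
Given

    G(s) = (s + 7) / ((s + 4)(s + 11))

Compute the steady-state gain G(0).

At s = 0 each factor (s + a) contributes a and each (s^2 + bs + c) contributes c.
G(0) = 1·(7) / ((4) · (11)) = 7/44 = 7/44.

G(0) = 7/44 ≈ 0.1591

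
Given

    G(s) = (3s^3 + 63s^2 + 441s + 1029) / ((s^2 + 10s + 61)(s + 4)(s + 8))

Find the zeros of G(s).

s = -7, -7, -7

Set the numerator to zero: 3s^3 + 63s^2 + 441s + 1029 = 0, i.e. 3·(s^3 + 21s^2 + 147s + 343) = 0.
Factoring: (s + 7)^3 = 0.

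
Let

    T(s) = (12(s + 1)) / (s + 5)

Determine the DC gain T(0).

At s = 0 each factor (s + a) contributes a and each (s^2 + bs + c) contributes c.
T(0) = 12·(1) / ((5)) = 12/5 = 12/5.

T(0) = 12/5 ≈ 2.400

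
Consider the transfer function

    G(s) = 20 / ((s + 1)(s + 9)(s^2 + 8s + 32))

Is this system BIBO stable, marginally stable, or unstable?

The poles can be read from the denominator factors: s = -1, -9, -4 + 4j, -4 - 4j.
Since all poles lie strictly in the left half-plane, the system is stable.

stable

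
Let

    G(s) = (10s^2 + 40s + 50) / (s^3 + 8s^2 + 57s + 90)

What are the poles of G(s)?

The poles are the roots of the denominator s^3 + 8s^2 + 57s + 90 = 0.
Trying s = -2: the polynomial evaluates to 0, so (s + 2) is a factor.
Dividing out leaves s^2 + 6s + 45 = 0.
The quadratic formula then gives s = -3 ± 6j.

s = -3 + 6j, -3 - 6j, -2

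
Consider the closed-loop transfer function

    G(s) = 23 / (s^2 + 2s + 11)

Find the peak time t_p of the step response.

t_p ≈ 0.9935 s

Comparing s^2 + 2s + 11 to s^2 + 2ζωₙs + ωₙ²: ωₙ = √11 ≈ 3.317 rad/s and ζ = 2/(2·√11) ≈ 0.3015.
ζωₙ = 2/2 = 1, so ω_d = ωₙ√(1−ζ²) = √(ωₙ² − (ζωₙ)²) = √(11 − 1²) = √10 ≈ 3.162 rad/s.
t_p = π/ω_d = π/3.162 ≈ 0.9935 s.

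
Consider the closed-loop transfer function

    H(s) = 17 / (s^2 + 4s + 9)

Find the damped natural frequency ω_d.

Comparing s^2 + 4s + 9 to s^2 + 2ζωₙs + ωₙ²: ωₙ = 3 rad/s and ζ = 4/(2·3) ≈ 0.6667.
ζωₙ = 4/2 = 2, so ω_d = ωₙ√(1−ζ²) = √(ωₙ² − (ζωₙ)²) = √(9 − 2²) = √5 ≈ 2.236 rad/s.

ω_d ≈ 2.236 rad/s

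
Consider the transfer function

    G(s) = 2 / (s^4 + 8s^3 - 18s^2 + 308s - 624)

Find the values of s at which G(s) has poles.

The poles are the roots of the denominator s^4 + 8s^3 - 18s^2 + 308s - 624 = 0.
Trying s = -12: the polynomial evaluates to 0, so (s + 12) is a factor.
Dividing out leaves s^3 - 4s^2 + 30s - 52 = 0.
This factors further as (s^2 - 2s + 26)(s - 2) = 0.

s = 1 ± 5j, -12, 2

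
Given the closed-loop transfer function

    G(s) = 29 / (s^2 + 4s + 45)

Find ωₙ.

Compare the denominator to the standard form s^2 + 2ζωₙs + ωₙ².
ωₙ² = 45, so ωₙ = √45 ≈ 6.708 rad/s.

ωₙ ≈ 6.708 rad/s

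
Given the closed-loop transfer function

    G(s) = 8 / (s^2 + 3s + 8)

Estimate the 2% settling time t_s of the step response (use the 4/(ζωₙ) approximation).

Comparing s^2 + 3s + 8 to s^2 + 2ζωₙs + ωₙ²: ωₙ = √8 ≈ 2.828 rad/s and ζ = 3/(2·√8) ≈ 0.5303.
ζωₙ = 3/2 = 1.5, so t_s ≈ 4/(ζωₙ) = 4/1.5 ≈ 2.667 s.

t_s ≈ 2.667 s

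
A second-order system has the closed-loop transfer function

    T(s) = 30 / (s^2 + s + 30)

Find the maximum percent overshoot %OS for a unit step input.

%OS ≈ 75.0%

Comparing s^2 + s + 30 to s^2 + 2ζωₙs + ωₙ²: ωₙ = √30 ≈ 5.477 rad/s and ζ = 1/(2·√30) ≈ 0.09129.
%OS = 100·exp(−πζ/√(1−ζ²)) = 100·exp(−π·0.09129/√(1−0.09129²)) ≈ 75.0%.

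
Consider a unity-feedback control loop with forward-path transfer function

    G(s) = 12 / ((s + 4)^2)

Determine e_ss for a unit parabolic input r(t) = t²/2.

e_ss = ∞

G(s) has no poles at the origin.
This is a Type 0 system; Ka = lim_{s→0} s^2·G(s) = 0, so the steady-state error for a parabola input is infinite.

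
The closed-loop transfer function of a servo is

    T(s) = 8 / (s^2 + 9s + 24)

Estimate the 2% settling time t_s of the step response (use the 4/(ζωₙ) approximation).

t_s ≈ 0.8889 s

Comparing s^2 + 9s + 24 to s^2 + 2ζωₙs + ωₙ²: ωₙ = √24 ≈ 4.899 rad/s and ζ = 9/(2·√24) ≈ 0.9186.
ζωₙ = 9/2 = 4.5, so t_s ≈ 4/(ζωₙ) = 4/4.5 ≈ 0.8889 s.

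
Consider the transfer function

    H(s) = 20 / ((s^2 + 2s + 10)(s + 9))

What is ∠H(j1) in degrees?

At s = j1: numerator = 20, denominator = 79 + j27.
∠H = ∠num − ∠den = 0° − (18.869°) = -18.87°.

∠H(j1) ≈ -18.87°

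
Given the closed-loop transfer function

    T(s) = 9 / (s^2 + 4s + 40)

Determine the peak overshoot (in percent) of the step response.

%OS ≈ 35.1%

Comparing s^2 + 4s + 40 to s^2 + 2ζωₙs + ωₙ²: ωₙ = √40 ≈ 6.325 rad/s and ζ = 4/(2·√40) ≈ 0.3162.
%OS = 100·exp(−πζ/√(1−ζ²)) = 100·exp(−π·0.3162/√(1−0.3162²)) ≈ 35.1%.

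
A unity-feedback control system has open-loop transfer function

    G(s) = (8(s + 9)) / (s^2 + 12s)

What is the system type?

The denominator has 1 factor of s at the origin (free integrator), so this is a Type 1 system.

Type 1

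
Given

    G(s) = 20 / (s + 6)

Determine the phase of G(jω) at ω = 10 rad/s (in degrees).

∠G(j10) ≈ -59.04°

At s = j10: numerator = 20, denominator = 6 + j10.
∠G = ∠num − ∠den = 0° − (59.036°) = -59.04°.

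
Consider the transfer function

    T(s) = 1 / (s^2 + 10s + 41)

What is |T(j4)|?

Substitute s = j4: numerator = 1, denominator = 25 + j40.
|T(j4)| = |1| / |25 + j40| = 1 / 47.170 ≈ 0.02120.

|T(j4)| ≈ 0.02120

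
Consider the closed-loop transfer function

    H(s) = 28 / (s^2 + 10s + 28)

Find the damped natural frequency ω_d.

Comparing s^2 + 10s + 28 to s^2 + 2ζωₙs + ωₙ²: ωₙ = √28 ≈ 5.292 rad/s and ζ = 10/(2·√28) ≈ 0.9449.
ζωₙ = 10/2 = 5, so ω_d = ωₙ√(1−ζ²) = √(ωₙ² − (ζωₙ)²) = √(28 − 5²) = √3 ≈ 1.732 rad/s.

ω_d ≈ 1.732 rad/s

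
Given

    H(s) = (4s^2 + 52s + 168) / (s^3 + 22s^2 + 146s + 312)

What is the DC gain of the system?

H(0) = 7/13 ≈ 0.5385

Set s = 0: H(0) = (168) / (312) = 7/13.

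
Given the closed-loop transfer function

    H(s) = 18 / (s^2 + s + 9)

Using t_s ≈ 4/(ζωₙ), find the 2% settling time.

Comparing s^2 + s + 9 to s^2 + 2ζωₙs + ωₙ²: ωₙ = 3 rad/s and ζ = 1/(2·3) ≈ 0.1667.
ζωₙ = 1/2 = 0.5, so t_s ≈ 4/(ζωₙ) = 4/0.5 = 8 s.

t_s ≈ 8 s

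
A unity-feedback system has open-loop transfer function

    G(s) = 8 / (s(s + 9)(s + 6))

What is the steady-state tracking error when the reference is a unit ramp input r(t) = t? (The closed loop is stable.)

G(s) has one pole at the origin.
This is a Type 1 system. Kv = lim_{s→0} s·G(s) = 8/54 = 4/27.
e_ss = 1/Kv = 1/(4/27) = 27/4 ≈ 6.750.

e_ss = 6.750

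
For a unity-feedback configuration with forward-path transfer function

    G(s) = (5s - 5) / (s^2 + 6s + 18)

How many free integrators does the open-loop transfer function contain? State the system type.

The denominator has no factor of s at the origin — no free integrator — so this is a Type 0 system.

Type 0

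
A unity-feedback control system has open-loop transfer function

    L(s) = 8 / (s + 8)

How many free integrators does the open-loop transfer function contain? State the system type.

The denominator has no factor of s at the origin — no free integrator — so this is a Type 0 system.

Type 0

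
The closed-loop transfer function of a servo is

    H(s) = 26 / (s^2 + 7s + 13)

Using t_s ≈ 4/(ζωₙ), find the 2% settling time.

t_s ≈ 1.143 s

Comparing s^2 + 7s + 13 to s^2 + 2ζωₙs + ωₙ²: ωₙ = √13 ≈ 3.606 rad/s and ζ = 7/(2·√13) ≈ 0.9707.
ζωₙ = 7/2 = 3.5, so t_s ≈ 4/(ζωₙ) = 4/3.5 ≈ 1.143 s.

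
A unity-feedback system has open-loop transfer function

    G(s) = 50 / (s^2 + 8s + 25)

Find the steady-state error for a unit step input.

G(s) has no poles at the origin.
This is a Type 0 system. Kp = lim_{s→0} G(s) = 50/25 = 2.
e_ss = 1/(1 + Kp) = 1/(1 + 2) = 1/3 ≈ 0.3333.

e_ss = 0.3333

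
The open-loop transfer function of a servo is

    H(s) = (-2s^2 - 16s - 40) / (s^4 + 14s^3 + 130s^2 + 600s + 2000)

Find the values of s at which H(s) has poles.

The poles are the roots of the denominator s^4 + 14s^3 + 130s^2 + 600s + 2000 = 0.
No real roots exist; factor into two real quadratics: (s^2 + 10s + 50)(s^2 + 4s + 40) = 0.
Each quadratic gives a conjugate pair via the quadratic formula.

s = -5 + 5j, -5 - 5j, -2 + 6j, -2 - 6j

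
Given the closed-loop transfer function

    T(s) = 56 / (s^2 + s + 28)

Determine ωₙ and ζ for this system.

ωₙ ≈ 5.292 rad/s, ζ ≈ 0.09449

Compare the denominator to the standard form s^2 + 2ζωₙs + ωₙ².
ωₙ² = 28, so ωₙ = √28 ≈ 5.292 rad/s.
2ζωₙ = 1, so ζ = 1/(2·√28) ≈ 0.09449.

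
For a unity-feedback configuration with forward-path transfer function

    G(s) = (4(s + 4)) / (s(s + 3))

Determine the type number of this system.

Type 1

The denominator has 1 factor of s at the origin (free integrator), so this is a Type 1 system.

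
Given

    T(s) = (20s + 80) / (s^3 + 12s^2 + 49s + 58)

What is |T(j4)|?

Substitute s = j4: numerator = 80 + j80, denominator = -134 + j132.
|T(j4)| = |80 + j80| / |-134 + j132| = 113.14 / 188.10 ≈ 0.6015.

|T(j4)| ≈ 0.6015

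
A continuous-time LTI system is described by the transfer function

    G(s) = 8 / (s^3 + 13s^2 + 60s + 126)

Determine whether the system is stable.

The denominator s^3 + 13s^2 + 60s + 126 factors as (s^2 + 6s + 18)(s + 7), giving poles at s = -3 + 3j, -3 - 3j, -7.
Since all poles lie strictly in the left half-plane, the system is stable.

stable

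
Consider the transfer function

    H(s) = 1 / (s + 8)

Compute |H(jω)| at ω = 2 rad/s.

Substitute s = j2: numerator = 1, denominator = 8 + j2.
|H(j2)| = |1| / |8 + j2| = 1 / 8.2462 ≈ 0.1213.

|H(j2)| ≈ 0.1213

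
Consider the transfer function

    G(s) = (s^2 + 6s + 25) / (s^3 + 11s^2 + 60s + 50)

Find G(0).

G(0) = 1/2 ≈ 0.5000

Set s = 0: G(0) = (25) / (50) = 1/2.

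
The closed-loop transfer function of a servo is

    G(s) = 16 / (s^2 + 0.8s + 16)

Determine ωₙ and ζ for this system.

ωₙ = 4 rad/s, ζ = 0.1

Compare the denominator to the standard form s^2 + 2ζωₙs + ωₙ².
ωₙ² = 16, so ωₙ = 4 rad/s.
2ζωₙ = 0.8, so ζ = 0.8/(2·4) = 0.1.
With ζ = 0.1 the response is underdamped.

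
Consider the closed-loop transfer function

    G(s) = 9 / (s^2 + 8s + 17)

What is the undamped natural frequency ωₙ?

Compare the denominator to the standard form s^2 + 2ζωₙs + ωₙ².
ωₙ² = 17, so ωₙ = √17 ≈ 4.123 rad/s.

ωₙ ≈ 4.123 rad/s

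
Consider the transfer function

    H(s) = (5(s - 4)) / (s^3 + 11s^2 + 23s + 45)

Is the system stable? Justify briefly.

The denominator s^3 + 11s^2 + 23s + 45 factors as (s + 9)(s^2 + 2s + 5), giving poles at s = -9, -1 ± 2j.
Since all poles lie strictly in the left half-plane, the system is stable.

stable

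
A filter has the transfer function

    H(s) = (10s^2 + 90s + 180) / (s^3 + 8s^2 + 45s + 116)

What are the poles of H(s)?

s = -2 ± 5j, -4

The poles are the roots of the denominator s^3 + 8s^2 + 45s + 116 = 0.
Trying s = -4: the polynomial evaluates to 0, so (s + 4) is a factor.
Dividing out leaves s^2 + 4s + 29 = 0.
The quadratic formula then gives s = -2 ± 5j.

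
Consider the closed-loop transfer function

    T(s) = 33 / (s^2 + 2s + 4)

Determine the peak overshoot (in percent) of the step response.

%OS ≈ 16.3%

Comparing s^2 + 2s + 4 to s^2 + 2ζωₙs + ωₙ²: ωₙ = 2 rad/s and ζ = 2/(2·2) = 0.5.
%OS = 100·exp(−πζ/√(1−ζ²)) = 100·exp(−π·0.5/√(1−0.5²)) ≈ 16.3%.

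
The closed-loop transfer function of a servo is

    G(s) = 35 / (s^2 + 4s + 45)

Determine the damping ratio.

ζ ≈ 0.2981

Compare the denominator to the standard form s^2 + 2ζωₙs + ωₙ².
ωₙ² = 45, so ωₙ = √45 ≈ 6.708 rad/s.
2ζωₙ = 4, so ζ = 4/(2·√45) ≈ 0.2981.
With ζ = 0.2981 the response is underdamped.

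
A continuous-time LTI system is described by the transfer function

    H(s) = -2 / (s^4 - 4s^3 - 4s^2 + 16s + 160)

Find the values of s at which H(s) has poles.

The poles are the roots of the denominator s^4 - 4s^3 - 4s^2 + 16s + 160 = 0.
No real roots exist; factor into two real quadratics: (s^2 - 8s + 20)(s^2 + 4s + 8) = 0.
Each quadratic gives a conjugate pair via the quadratic formula.

s = 4 ± 2j, -2 ± 2j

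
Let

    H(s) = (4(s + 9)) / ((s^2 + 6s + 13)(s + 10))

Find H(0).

At s = 0 each factor (s + a) contributes a and each (s^2 + bs + c) contributes c.
H(0) = 4·(9) / ((13) · (10)) = 36/130 = 18/65.

H(0) = 18/65 ≈ 0.2769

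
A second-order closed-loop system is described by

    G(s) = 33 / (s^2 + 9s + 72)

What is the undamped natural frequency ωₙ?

Compare the denominator to the standard form s^2 + 2ζωₙs + ωₙ².
ωₙ² = 72, so ωₙ = √72 ≈ 8.485 rad/s.

ωₙ ≈ 8.485 rad/s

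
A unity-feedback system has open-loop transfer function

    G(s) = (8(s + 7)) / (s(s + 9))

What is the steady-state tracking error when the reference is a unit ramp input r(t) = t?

e_ss = 0.1607

G(s) has one pole at the origin.
This is a Type 1 system. Kv = lim_{s→0} s·G(s) = 56/9.
e_ss = 1/Kv = 1/(56/9) = 9/56 ≈ 0.1607.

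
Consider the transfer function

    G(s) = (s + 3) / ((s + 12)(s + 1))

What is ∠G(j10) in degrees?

At s = j10: numerator = 3 + j10, denominator = -88 + j130.
∠G = ∠num − ∠den = 73.301° − (124.09°) = -50.79°.

∠G(j10) ≈ -50.79°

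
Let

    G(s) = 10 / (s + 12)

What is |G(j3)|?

|G(j3)| ≈ 0.8085

Substitute s = j3: numerator = 10, denominator = 12 + j3.
|G(j3)| = |10| / |12 + j3| = 10 / 12.369 ≈ 0.8085.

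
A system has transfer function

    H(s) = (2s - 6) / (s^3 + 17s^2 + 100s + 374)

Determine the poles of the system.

The poles are the roots of the denominator s^3 + 17s^2 + 100s + 374 = 0.
Trying s = -11: the polynomial evaluates to 0, so (s + 11) is a factor.
Dividing out leaves s^2 + 6s + 34 = 0.
The quadratic formula then gives s = -3 ± 5j.

s = -3 + 5j, -3 - 5j, -11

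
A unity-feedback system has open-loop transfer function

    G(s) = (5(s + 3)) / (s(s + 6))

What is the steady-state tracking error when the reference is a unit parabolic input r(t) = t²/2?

G(s) has one pole at the origin.
This is a Type 1 system; Ka = lim_{s→0} s^2·G(s) = 0, so the steady-state error for a parabola input is infinite.

e_ss = ∞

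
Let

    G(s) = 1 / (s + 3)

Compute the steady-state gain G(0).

G(0) = 1/3 ≈ 0.3333

Set s = 0: G(0) = (1) / (3) = 1/3.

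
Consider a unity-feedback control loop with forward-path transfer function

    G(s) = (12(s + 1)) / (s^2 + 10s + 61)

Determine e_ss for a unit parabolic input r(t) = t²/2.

G(s) has no poles at the origin.
This is a Type 0 system; Ka = lim_{s→0} s^2·G(s) = 0, so the steady-state error for a parabola input is infinite.

e_ss = ∞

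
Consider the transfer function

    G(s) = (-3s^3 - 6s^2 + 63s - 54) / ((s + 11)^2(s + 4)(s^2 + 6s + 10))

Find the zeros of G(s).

s = 3, 1, -6

Set the numerator to zero: -3s^3 - 6s^2 + 63s - 54 = 0, i.e. -3·(s^3 + 2s^2 - 21s + 18) = 0.
Factoring: (s - 3)(s - 1)(s + 6) = 0.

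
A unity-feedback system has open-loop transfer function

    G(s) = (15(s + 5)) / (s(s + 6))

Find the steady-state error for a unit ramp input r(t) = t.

e_ss = 0.08000

G(s) has one pole at the origin.
This is a Type 1 system. Kv = lim_{s→0} s·G(s) = 75/6 = 25/2.
e_ss = 1/Kv = 1/(25/2) = 2/25 ≈ 0.08000.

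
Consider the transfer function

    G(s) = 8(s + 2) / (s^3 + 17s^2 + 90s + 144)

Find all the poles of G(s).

The poles are the roots of the denominator s^3 + 17s^2 + 90s + 144 = 0.
Trying s = -3: the polynomial evaluates to 0, so (s + 3) is a factor.
Dividing out leaves s^2 + 14s + 48 = 0.
Factoring the quadratic: (s + 8)(s + 6) = 0.

s = -3, -8, -6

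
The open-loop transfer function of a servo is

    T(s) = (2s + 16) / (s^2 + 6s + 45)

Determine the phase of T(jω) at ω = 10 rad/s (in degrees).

At s = j10: numerator = 16 + j20, denominator = -55 + j60.
∠T = ∠num − ∠den = 51.340° − (132.51°) = -81.17°.

∠T(j10) ≈ -81.17°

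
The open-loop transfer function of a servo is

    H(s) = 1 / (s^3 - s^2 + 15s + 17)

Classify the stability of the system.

unstable

The denominator s^3 - s^2 + 15s + 17 factors as (s + 1)(s^2 - 2s + 17), giving poles at s = -1, 1 + 4j, 1 - 4j.
Since the pole(s) at s = 1 + 4j, 1 - 4j lie in the right half-plane, the system is unstable.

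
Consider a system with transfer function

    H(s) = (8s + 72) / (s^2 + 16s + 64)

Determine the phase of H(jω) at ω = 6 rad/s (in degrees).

At s = j6: numerator = 72 + j48, denominator = 28 + j96.
∠H = ∠num − ∠den = 33.690° − (73.740°) = -40.05°.

∠H(j6) ≈ -40.05°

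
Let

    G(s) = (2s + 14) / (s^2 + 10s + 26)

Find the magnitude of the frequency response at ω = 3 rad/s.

|G(j3)| ≈ 0.4417

Substitute s = j3: numerator = 14 + j6, denominator = 17 + j30.
|G(j3)| = |14 + j6| / |17 + j30| = 15.232 / 34.482 ≈ 0.4417.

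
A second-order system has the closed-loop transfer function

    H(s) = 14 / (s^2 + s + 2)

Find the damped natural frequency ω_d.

ω_d ≈ 1.323 rad/s

Comparing s^2 + s + 2 to s^2 + 2ζωₙs + ωₙ²: ωₙ = √2 ≈ 1.414 rad/s and ζ = 1/(2·√2) ≈ 0.3536.
ζωₙ = 1/2 = 0.5, so ω_d = ωₙ√(1−ζ²) = √(ωₙ² − (ζωₙ)²) = √(2 − 0.5²) = √1.75 ≈ 1.323 rad/s.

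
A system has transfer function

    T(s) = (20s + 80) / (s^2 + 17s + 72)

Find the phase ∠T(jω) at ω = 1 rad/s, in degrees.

∠T(j1) ≈ 0.5710°

At s = j1: numerator = 80 + j20, denominator = 71 + j17.
∠T = ∠num − ∠den = 14.036° − (13.465°) = 0.5710°.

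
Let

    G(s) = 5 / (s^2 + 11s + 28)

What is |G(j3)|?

Substitute s = j3: numerator = 5, denominator = 19 + j33.
|G(j3)| = |5| / |19 + j33| = 5 / 38.079 ≈ 0.1313.

|G(j3)| ≈ 0.1313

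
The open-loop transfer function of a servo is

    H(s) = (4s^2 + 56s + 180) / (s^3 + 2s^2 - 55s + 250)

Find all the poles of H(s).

The poles are the roots of the denominator s^3 + 2s^2 - 55s + 250 = 0.
Trying s = -10: the polynomial evaluates to 0, so (s + 10) is a factor.
Dividing out leaves s^2 - 8s + 25 = 0.
The quadratic formula then gives s = 4 ± 3j.

s = 4 ± 3j, -10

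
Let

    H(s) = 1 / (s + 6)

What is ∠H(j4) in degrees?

At s = j4: numerator = 1, denominator = 6 + j4.
∠H = ∠num − ∠den = 0° − (33.690°) = -33.69°.

∠H(j4) ≈ -33.69°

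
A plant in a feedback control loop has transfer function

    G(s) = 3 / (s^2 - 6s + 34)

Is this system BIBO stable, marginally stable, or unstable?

unstable

The denominator s^2 - 6s + 34 factors as (s^2 - 6s + 34), giving poles at s = 3 ± 5j.
Since the pole(s) at s = 3 + 5j, 3 - 5j lie in the right half-plane, the system is unstable.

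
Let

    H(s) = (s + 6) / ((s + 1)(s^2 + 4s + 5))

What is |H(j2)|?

|H(j2)| ≈ 0.3508

Substitute s = j2: numerator = 6 + j2, denominator = -15 + j10.
|H(j2)| = |6 + j2| / |-15 + j10| = 6.3246 / 18.028 ≈ 0.3508.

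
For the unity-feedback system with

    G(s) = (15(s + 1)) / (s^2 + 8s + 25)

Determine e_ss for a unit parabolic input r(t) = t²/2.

G(s) has no poles at the origin.
This is a Type 0 system; Ka = lim_{s→0} s^2·G(s) = 0, so the steady-state error for a parabola input is infinite.

e_ss = ∞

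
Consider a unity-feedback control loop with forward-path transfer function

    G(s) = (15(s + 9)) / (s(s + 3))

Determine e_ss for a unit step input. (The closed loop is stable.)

G(s) has one pole at the origin.
This is a Type 1 system; for a step input the steady-state error is zero.

e_ss = 0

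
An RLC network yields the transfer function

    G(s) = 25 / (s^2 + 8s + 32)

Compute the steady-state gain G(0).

Set s = 0: G(0) = (25) / (32) = 25/32.

G(0) = 25/32 ≈ 0.7812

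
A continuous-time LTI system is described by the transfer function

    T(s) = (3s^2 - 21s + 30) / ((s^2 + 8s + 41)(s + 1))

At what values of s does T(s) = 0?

s = 5, 2

Set the numerator to zero: 3s^2 - 21s + 30 = 0, i.e. 3·(s^2 - 7s + 10) = 0.
Factoring: (s - 5)(s - 2) = 0.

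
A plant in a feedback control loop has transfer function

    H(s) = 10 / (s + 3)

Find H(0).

At s = 0 each factor (s + a) contributes a and each (s^2 + bs + c) contributes c.
H(0) = 10·1 / ((3)) = 10/3 = 10/3.

H(0) = 10/3 ≈ 3.333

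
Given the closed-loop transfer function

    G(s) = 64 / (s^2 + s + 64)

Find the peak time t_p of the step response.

t_p ≈ 0.3935 s

Comparing s^2 + s + 64 to s^2 + 2ζωₙs + ωₙ²: ωₙ = 8 rad/s and ζ = 1/(2·8) = 0.0625.
ζωₙ = 1/2 = 0.5, so ω_d = ωₙ√(1−ζ²) = √(ωₙ² − (ζωₙ)²) = √(64 − 0.5²) = √63.75 ≈ 7.984 rad/s.
t_p = π/ω_d = π/7.984 ≈ 0.3935 s.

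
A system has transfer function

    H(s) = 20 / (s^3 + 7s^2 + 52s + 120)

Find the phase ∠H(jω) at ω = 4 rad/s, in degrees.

At s = j4: numerator = 20, denominator = 8 + j144.
∠H = ∠num − ∠den = 0° − (86.820°) = -86.82°.

∠H(j4) ≈ -86.82°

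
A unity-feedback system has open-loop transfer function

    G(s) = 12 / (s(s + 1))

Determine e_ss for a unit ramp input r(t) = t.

e_ss = 0.08333

G(s) has one pole at the origin.
This is a Type 1 system. Kv = lim_{s→0} s·G(s) = 12/1.
e_ss = 1/Kv = 1/(12) = 1/12 ≈ 0.08333.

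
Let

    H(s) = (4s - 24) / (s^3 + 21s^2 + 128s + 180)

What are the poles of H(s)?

s = -10, -9, -2

The poles are the roots of the denominator s^3 + 21s^2 + 128s + 180 = 0.
Trying s = -10: the polynomial evaluates to 0, so (s + 10) is a factor.
Dividing out leaves s^2 + 11s + 18 = 0.
Factoring the quadratic: (s + 9)(s + 2) = 0.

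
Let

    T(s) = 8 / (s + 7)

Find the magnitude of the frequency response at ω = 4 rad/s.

|T(j4)| ≈ 0.9923

Substitute s = j4: numerator = 8, denominator = 7 + j4.
|T(j4)| = |8| / |7 + j4| = 8 / 8.0623 ≈ 0.9923.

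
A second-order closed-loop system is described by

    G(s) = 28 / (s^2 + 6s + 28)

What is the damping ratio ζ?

ζ ≈ 0.5669

Compare the denominator to the standard form s^2 + 2ζωₙs + ωₙ².
ωₙ² = 28, so ωₙ = √28 ≈ 5.292 rad/s.
2ζωₙ = 6, so ζ = 6/(2·√28) ≈ 0.5669.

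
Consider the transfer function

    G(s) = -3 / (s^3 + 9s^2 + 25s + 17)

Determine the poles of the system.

s = -4 ± j, -1

The poles are the roots of the denominator s^3 + 9s^2 + 25s + 17 = 0.
Trying s = -1: the polynomial evaluates to 0, so (s + 1) is a factor.
Dividing out leaves s^2 + 8s + 17 = 0.
The quadratic formula then gives s = -4 ± 1j.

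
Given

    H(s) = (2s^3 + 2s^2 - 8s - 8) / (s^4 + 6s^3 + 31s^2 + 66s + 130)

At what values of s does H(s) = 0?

s = -2, -1, 2

Set the numerator to zero: 2s^3 + 2s^2 - 8s - 8 = 0, i.e. 2·(s^3 + s^2 - 4s - 4) = 0.
Factoring: (s + 2)(s + 1)(s - 2) = 0.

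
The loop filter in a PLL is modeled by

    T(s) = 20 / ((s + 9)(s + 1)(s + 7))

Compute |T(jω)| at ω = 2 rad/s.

|T(j2)| ≈ 0.1333

Substitute s = j2: numerator = 20, denominator = -5 + j150.
|T(j2)| = |20| / |-5 + j150| = 20 / 150.08 ≈ 0.1333.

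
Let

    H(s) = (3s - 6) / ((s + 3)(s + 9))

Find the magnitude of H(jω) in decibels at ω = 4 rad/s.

|H(j4)|_dB ≈ -11.3 dB

Substitute s = j4: numerator = -6 + j12, denominator = 11 + j48.
|H(j4)| = |-6 + j12| / |11 + j48| = 13.416 / 49.244 ≈ 0.2724.
In decibels: 20·log₁₀(0.2724) ≈ -11.3 dB.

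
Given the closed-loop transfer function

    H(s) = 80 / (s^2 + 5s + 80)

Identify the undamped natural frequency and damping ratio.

Compare the denominator to the standard form s^2 + 2ζωₙs + ωₙ².
ωₙ² = 80, so ωₙ = √80 ≈ 8.944 rad/s.
2ζωₙ = 5, so ζ = 5/(2·√80) ≈ 0.2795.
With ζ = 0.2795 the response is underdamped.

ωₙ ≈ 8.944 rad/s, ζ ≈ 0.2795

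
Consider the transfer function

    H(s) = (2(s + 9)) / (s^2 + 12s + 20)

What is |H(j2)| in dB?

Substitute s = j2: numerator = 18 + j4, denominator = 16 + j24.
|H(j2)| = |18 + j4| / |16 + j24| = 18.439 / 28.844 ≈ 0.6393.
In decibels: 20·log₁₀(0.6393) ≈ -3.89 dB.

|H(j2)|_dB ≈ -3.89 dB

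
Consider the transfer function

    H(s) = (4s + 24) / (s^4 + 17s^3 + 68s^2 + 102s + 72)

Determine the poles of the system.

The poles are the roots of the denominator s^4 + 17s^3 + 68s^2 + 102s + 72 = 0.
Trying s = -3: the polynomial evaluates to 0, so (s + 3) is a factor.
Dividing out leaves s^3 + 14s^2 + 26s + 24 = 0.
This factors further as (s^2 + 2s + 2)(s + 12) = 0.

s = -1 ± j, -3, -12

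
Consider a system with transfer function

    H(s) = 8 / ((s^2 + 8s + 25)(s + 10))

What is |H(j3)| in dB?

Substitute s = j3: numerator = 8, denominator = 88 + j288.
|H(j3)| = |8| / |88 + j288| = 8 / 301.14 ≈ 0.02657.
In decibels: 20·log₁₀(0.02657) ≈ -31.5 dB.

|H(j3)|_dB ≈ -31.5 dB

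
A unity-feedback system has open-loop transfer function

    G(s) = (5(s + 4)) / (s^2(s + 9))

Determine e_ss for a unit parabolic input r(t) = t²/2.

e_ss = 0.4500

G(s) has 2 poles at the origin.
This is a Type 2 system. Ka = lim_{s→0} s^2·G(s) = 20/9.
e_ss = 1/Ka = 1/(20/9) = 9/20 ≈ 0.4500.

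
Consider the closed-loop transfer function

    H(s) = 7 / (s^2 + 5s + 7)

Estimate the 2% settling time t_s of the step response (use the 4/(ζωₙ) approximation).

Comparing s^2 + 5s + 7 to s^2 + 2ζωₙs + ωₙ²: ωₙ = √7 ≈ 2.646 rad/s and ζ = 5/(2·√7) ≈ 0.9449.
ζωₙ = 5/2 = 2.5, so t_s ≈ 4/(ζωₙ) = 4/2.5 = 1.600 s.

t_s ≈ 1.600 s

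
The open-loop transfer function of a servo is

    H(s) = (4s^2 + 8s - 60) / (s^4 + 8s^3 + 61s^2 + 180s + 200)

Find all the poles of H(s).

The poles are the roots of the denominator s^4 + 8s^3 + 61s^2 + 180s + 200 = 0.
No real roots exist; factor into two real quadratics: (s^2 + 4s + 40)(s^2 + 4s + 5) = 0.
Each quadratic gives a conjugate pair via the quadratic formula.

s = -2 + 6j, -2 - 6j, -2 + j, -2 - j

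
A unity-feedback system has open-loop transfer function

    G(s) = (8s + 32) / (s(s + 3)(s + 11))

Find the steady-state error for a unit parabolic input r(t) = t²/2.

G(s) has one pole at the origin.
This is a Type 1 system; Ka = lim_{s→0} s^2·G(s) = 0, so the steady-state error for a parabola input is infinite.

e_ss = ∞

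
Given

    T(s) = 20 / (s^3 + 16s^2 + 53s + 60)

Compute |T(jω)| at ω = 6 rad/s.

Substitute s = j6: numerator = 20, denominator = -516 + j102.
|T(j6)| = |20| / |-516 + j102| = 20 / 525.98 ≈ 0.03802.

|T(j6)| ≈ 0.03802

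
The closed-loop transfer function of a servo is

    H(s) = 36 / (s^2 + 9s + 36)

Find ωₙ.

Compare the denominator to the standard form s^2 + 2ζωₙs + ωₙ².
ωₙ² = 36, so ωₙ = 6 rad/s.

ωₙ = 6 rad/s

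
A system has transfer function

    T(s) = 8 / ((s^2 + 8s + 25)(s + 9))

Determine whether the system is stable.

stable

The poles can be read from the denominator factors: s = -4 ± 3j, -9.
Since all poles lie strictly in the left half-plane, the system is stable.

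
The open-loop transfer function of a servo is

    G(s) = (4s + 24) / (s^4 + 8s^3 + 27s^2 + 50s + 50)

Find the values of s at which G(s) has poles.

The poles are the roots of the denominator s^4 + 8s^3 + 27s^2 + 50s + 50 = 0.
No real roots exist; factor into two real quadratics: (s^2 + 6s + 10)(s^2 + 2s + 5) = 0.
Each quadratic gives a conjugate pair via the quadratic formula.

s = -3 + j, -3 - j, -1 + 2j, -1 - 2j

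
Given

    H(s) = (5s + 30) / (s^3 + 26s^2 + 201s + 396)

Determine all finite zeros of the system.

s = -6

Set the numerator to zero: 5s + 30 = 0, i.e. 5·(s + 6) = 0.
So s = -6.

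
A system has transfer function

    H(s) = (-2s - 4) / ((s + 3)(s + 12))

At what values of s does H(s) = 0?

s = -2

Set the numerator to zero: -2s - 4 = 0, i.e. -2·(s + 2) = 0.
So s = -2.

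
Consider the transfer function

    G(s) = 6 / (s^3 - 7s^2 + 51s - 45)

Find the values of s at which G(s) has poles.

The poles are the roots of the denominator s^3 - 7s^2 + 51s - 45 = 0.
Trying s = 1: the polynomial evaluates to 0, so (s - 1) is a factor.
Dividing out leaves s^2 - 6s + 45 = 0.
The quadratic formula then gives s = 3 ± 6j.

s = 3 ± 6j, 1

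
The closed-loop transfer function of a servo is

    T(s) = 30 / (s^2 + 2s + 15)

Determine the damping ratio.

ζ ≈ 0.2582

Compare the denominator to the standard form s^2 + 2ζωₙs + ωₙ².
ωₙ² = 15, so ωₙ = √15 ≈ 3.873 rad/s.
2ζωₙ = 2, so ζ = 2/(2·√15) ≈ 0.2582.
With ζ = 0.2582 the response is underdamped.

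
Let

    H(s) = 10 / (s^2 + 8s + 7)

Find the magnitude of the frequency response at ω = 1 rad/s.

Substitute s = j1: numerator = 10, denominator = 6 + j8.
|H(j1)| = |10| / |6 + j8| = 10 / 10 = 1.

|H(j1)| = 1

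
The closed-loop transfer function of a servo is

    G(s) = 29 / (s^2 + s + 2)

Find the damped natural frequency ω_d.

ω_d ≈ 1.323 rad/s

Comparing s^2 + s + 2 to s^2 + 2ζωₙs + ωₙ²: ωₙ = √2 ≈ 1.414 rad/s and ζ = 1/(2·√2) ≈ 0.3536.
ζωₙ = 1/2 = 0.5, so ω_d = ωₙ√(1−ζ²) = √(ωₙ² − (ζωₙ)²) = √(2 − 0.5²) = √1.75 ≈ 1.323 rad/s.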